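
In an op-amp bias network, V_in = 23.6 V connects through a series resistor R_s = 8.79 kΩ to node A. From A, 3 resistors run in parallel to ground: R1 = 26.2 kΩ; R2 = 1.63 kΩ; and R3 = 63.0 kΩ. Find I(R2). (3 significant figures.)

Equivalent of the parallel group: R_p = 1.498 kΩ.
V_A by voltage divider: V_A = 23.6 × 1.498/(8.79 + 1.498) = 3.436 V.
I(R2) = V_A / R2 = 3.436/1.63 = 2.108 mA.
(Check via current divider: I_total = 2.294 mA; share G_k/ΣG = 0.9190 → same result.)

I ≈ 2.11 mA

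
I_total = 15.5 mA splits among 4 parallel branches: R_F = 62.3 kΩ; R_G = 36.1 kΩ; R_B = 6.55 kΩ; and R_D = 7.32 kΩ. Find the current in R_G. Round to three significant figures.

I ≈ 1.29 mA

Total conductance ΣG = 1/62.3 + 1/36.1 + 1/6.55 + 1/7.32 = 0.3330 (units of 1/kΩ).
R_G takes the fraction G_k/ΣG = 0.02770/0.3330 = 0.08318, so I = 15.5 × 0.08318 = 1.289 mA.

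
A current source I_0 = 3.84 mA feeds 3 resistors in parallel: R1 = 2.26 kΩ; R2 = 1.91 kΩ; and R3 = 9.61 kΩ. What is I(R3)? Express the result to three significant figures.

I ≈ 0.373 mA

Total conductance ΣG = 1/2.26 + 1/1.91 + 1/9.61 = 1.070 (units of 1/kΩ).
R3 takes the fraction G_k/ΣG = 0.1041/1.070 = 0.09724, so I = 3.84 × 0.09724 = 0.3734 mA.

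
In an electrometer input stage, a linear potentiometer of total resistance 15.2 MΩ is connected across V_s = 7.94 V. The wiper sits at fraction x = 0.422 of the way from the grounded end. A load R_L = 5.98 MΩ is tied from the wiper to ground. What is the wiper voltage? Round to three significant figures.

V_out ≈ 2.07 V

The pot divides into 8.786 MΩ above the wiper and 6.414 MΩ below.
(x·R_p) ‖ R_L = 3.095 MΩ.
Then V_out = V_s · 3.095/(8.786 + 3.095) = 2.068 V.
(Unloaded: V_out = x·V_s = 3.35 V.)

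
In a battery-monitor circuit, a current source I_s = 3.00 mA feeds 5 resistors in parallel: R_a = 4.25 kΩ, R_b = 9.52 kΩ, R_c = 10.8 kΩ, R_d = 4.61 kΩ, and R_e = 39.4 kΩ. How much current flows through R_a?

I ≈ 1.05 mA

Total conductance ΣG = 1/4.25 + 1/9.52 + 1/10.8 + 1/4.61 + 1/39.4 = 0.6752 (units of 1/kΩ).
Current divider: I(R_a) = I_s · G_k/ΣG = 3.00 × (0.2353/0.6752) = 3.00 × 0.3485 = 1.045 mA.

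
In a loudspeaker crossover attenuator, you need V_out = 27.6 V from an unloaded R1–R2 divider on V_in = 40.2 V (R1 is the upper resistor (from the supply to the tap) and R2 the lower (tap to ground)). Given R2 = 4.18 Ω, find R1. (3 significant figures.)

R1 ≈ 1.91 Ω

V_out/V_in = R2/(R1+R2) = 0.6866.
Rearranging, R1 = R2·(1−k)/k = 4.18 × 0.4565 = 1.908 Ω.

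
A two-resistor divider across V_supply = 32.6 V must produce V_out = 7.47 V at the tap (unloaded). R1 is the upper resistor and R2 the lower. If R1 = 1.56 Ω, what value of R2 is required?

V_out/V_supply = R2/(R1+R2) = 0.2291.
R2 = R1 · 0.2291/(1 − 0.2291) = 0.4637 Ω.

R2 ≈ 0.464 Ω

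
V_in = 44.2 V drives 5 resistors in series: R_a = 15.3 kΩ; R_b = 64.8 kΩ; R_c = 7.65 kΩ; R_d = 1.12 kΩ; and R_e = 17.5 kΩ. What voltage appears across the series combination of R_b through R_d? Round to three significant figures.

ΣR = 15.3 + 64.8 + 7.65 + 1.12 + 17.5 = 106.4 kΩ.
R_{R_b..R_d} = 64.8 + 7.65 + 1.12 = 73.57 kΩ.
Voltage divider: V = V_in · (73.57 / 106.4) = 44.2 × 0.6916 = 30.57 V.

V ≈ 30.6 V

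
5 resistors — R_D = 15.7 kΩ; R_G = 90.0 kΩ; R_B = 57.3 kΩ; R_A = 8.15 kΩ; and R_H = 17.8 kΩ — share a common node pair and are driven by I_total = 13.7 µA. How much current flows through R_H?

Total conductance ΣG = 1/15.7 + 1/90.0 + 1/57.3 + 1/8.15 + 1/17.8 = 0.2711 (units of 1/kΩ).
By the current-divider rule, I = I_total · G_k/ΣG = 13.7 × 0.2072 = 2.839 µA.

I ≈ 2.84 µA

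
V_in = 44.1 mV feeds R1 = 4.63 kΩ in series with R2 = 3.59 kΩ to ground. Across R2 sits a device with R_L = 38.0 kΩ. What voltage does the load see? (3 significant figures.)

R2 ‖ R_L = (3.59 × 38.0)/(3.59 + 38.0) = 3.280 kΩ.
Voltage divider with the loaded lower leg: V_out = 44.1 × 3.280/(4.63 + 3.280) = 44.1 × 0.4147 = 18.29 mV.
(Unloaded it would be 19.3 mV; the load pulls it down.)

V_out ≈ 18.3 mV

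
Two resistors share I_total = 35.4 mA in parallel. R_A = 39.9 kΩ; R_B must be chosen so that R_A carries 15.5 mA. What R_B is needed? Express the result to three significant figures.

The fraction through R_A equals R_B/(R_A+R_B).
15.5/35.4 = R_B/(R_A + R_B) → R_B = R_A · (0.4379)/(1 − 0.4379) = 39.9 × 0.7789 = 31.08 kΩ.

R_B ≈ 31.1 kΩ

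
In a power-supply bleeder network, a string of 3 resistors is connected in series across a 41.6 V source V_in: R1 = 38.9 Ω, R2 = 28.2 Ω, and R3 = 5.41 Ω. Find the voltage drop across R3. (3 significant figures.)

V ≈ 3.10 V

ΣR = 38.9 + 28.2 + 5.41 = 72.51 Ω.
Voltage divider: V = V_in · (5.410 / 72.51) = 41.6 × 0.07461 = 3.104 V.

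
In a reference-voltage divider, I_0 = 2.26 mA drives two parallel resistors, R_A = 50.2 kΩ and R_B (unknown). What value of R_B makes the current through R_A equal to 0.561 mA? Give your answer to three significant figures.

In a two-way split, I_A/I_0 = R_B/(R_A + R_B).
With f = 0.2482, R_B = R_A · f/(1−f) = 50.2 × 0.3302 = 16.58 kΩ.

R_B ≈ 16.6 kΩ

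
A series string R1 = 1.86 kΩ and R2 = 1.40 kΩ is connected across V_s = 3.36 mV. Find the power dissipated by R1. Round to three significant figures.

ΣR = 3.260 kΩ → I = 3.36/3.260 = 1.031 µA.
P = I²R = 1.062 × 1.86 = 1.976 nW.

P ≈ 1.98 nW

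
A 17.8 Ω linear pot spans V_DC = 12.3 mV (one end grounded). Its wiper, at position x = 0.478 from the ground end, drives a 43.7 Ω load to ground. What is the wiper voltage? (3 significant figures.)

Lower segment x·R_p = 8.508 Ω; upper segment (1−x)·R_p = 9.292 Ω.
Lower segment in parallel with the load: 8.508 ‖ 43.7 = 7.122 Ω.
Then V_out = V_DC · 7.122/(9.292 + 7.122) = 5.337 mV.
(Unloaded: V_out = x·V_DC = 5.88 mV.)

V_out ≈ 5.34 mV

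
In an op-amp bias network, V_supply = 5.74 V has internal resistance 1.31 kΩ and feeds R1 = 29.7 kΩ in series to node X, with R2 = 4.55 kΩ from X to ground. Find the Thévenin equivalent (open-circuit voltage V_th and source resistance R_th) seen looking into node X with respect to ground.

R1' = 1.31 + 29.7 = 31.01 kΩ (source resistance + R1).
V_th is the unloaded tap voltage: V_supply · R2/(R1'+R2) = 5.74 × 0.1280 = 0.7344 V.
Looking into X with the source shorted: R_th = R1'·R2/(R1'+R2) = 31.01 × 4.55/35.56 = 3.968 kΩ.

V_th ≈ 0.734 V, R_th ≈ 3.97 kΩ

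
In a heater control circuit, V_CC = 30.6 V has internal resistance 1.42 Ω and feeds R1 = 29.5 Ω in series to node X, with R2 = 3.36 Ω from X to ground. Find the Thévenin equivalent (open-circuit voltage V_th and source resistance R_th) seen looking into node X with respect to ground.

R1' = 1.42 + 29.5 = 30.92 Ω (source resistance + R1).
Open-circuit (no load on X): V_th = V_CC · R2/(R1' + R2) = 30.6 × 3.36/(30.92 + 3.36) = 2.999 V.
With V_CC suppressed (replaced by a short), R_th = R1' ‖ R2 = (30.92 × 3.36)/(30.92 + 3.36) = 3.031 Ω.

V_th ≈ 3.00 V, R_th ≈ 3.03 Ω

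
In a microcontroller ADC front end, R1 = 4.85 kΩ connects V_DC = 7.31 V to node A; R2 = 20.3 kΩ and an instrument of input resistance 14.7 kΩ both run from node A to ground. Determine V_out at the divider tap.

V_out ≈ 4.66 V

R2 ‖ R_L = (20.3 × 14.7)/(20.3 + 14.7) = 8.526 kΩ.
Now apply the divider: V_out = 7.31 × 0.6374 = 4.659 V.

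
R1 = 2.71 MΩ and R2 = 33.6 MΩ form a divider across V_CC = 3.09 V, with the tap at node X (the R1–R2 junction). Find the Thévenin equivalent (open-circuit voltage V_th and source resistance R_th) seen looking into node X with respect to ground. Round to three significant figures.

V_th ≈ 2.86 V, R_th ≈ 2.51 MΩ

Open-circuit (no load on X): V_th = V_CC · R2/(R1 + R2) = 3.09 × 33.6/(2.710 + 33.6) = 2.859 V.
Zeroing V_CC shorts the top of R1 to ground, so R_th = R1 ‖ R2 = 2.508 MΩ.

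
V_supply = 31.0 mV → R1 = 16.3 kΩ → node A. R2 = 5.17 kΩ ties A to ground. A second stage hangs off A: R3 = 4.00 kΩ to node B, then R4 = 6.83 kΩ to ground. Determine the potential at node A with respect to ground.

The second stage (R3 + R4 = 10.83 kΩ) loads node A in parallel with R2.
Effective lower resistance at A: R2 ‖ 10.83 = 3.499 kΩ.
First divider: V_A = V_supply · 3.499/(16.3 + 3.499) = 5.479 mV.

V_A ≈ 5.48 mV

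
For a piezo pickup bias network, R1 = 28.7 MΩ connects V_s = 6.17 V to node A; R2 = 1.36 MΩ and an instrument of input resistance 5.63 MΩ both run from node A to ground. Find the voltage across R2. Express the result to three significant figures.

The load sits in parallel with R2, giving an effective lower resistance R2' = R2·R_L/(R2+R_L) = 1.095 MΩ.
Then V_out = V_s · R2'/(R1 + R2') = 6.17 × 1.095/29.80 = 0.2268 V.
(Unloaded it would be 0.279 V; the load pulls it down.)

V_out ≈ 0.227 V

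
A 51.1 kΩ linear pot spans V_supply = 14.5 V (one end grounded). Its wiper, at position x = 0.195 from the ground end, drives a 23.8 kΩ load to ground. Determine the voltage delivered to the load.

V_out ≈ 2.11 V

Lower segment x·R_p = 9.965 kΩ; upper segment (1−x)·R_p = 41.14 kΩ.
(x·R_p) ‖ R_L = 7.024 kΩ.
Then V_out = V_supply · 7.024/(41.14 + 7.024) = 2.115 V.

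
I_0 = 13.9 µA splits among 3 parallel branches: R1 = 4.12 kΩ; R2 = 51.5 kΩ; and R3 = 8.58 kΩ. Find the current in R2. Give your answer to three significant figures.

I ≈ 0.713 µA

ΣG = 1/4.12 + 1/51.5 + 1/8.58 = 0.3787.
Current divider: I(R2) = I_0 · G_k/ΣG = 13.9 × (0.01942/0.3787) = 13.9 × 0.05128 = 0.7127 µA.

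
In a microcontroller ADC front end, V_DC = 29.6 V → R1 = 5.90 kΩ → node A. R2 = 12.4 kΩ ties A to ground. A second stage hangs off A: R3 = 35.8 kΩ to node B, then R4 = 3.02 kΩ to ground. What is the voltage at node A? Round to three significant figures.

The second stage (R3 + R4 = 38.82 kΩ) loads node A in parallel with R2.
R2 ‖ (R3+R4) = 9.398 kΩ.
So V_A = 29.6 × 0.6143 = 18.18 V.

V_A ≈ 18.2 V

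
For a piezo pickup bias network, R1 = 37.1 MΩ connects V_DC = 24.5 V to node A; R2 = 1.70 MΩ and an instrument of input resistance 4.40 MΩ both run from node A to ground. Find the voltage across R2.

V_out ≈ 0.784 V

The load sits in parallel with R2, giving an effective lower resistance R2' = R2·R_L/(R2+R_L) = 1.226 MΩ.
Then V_out = V_DC · R2'/(R1 + R2') = 24.5 × 1.226/38.33 = 0.7839 V.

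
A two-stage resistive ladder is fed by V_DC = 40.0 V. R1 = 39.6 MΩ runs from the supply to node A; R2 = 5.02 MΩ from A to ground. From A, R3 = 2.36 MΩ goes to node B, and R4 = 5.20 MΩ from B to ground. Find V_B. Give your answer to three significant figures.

V_B ≈ 1.95 V

Node A sees R2 in parallel with the series input of stage 2, R3 + R4 = 7.560 MΩ.
Effective lower resistance at A: R2 ‖ 7.560 = 3.017 MΩ.
V_A = 40.0 × 3.017/(39.6 + 3.017) = 2.832 V.
Stage 2 is unloaded, so V_B = V_A · R4/(R3+R4) = 2.832 × 5.20/7.560 = 1.948 V.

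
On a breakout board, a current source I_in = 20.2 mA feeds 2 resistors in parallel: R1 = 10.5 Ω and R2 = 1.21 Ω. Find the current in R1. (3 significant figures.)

I ≈ 2.09 mA

For two parallel branches, I_k = I_in · (other R)/(sum of R).
I(R1) = 20.2 × 1.21/(10.5 + 1.21) = 20.2 × 0.1033 = 2.087 mA.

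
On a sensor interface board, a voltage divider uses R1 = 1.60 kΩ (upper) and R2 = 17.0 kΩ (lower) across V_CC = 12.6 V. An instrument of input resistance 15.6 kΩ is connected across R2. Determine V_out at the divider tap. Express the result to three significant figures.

The load sits in parallel with R2, giving an effective lower resistance R2' = R2·R_L/(R2+R_L) = 8.135 kΩ.
Then V_out = V_CC · R2'/(R1 + R2') = 12.6 × 8.135/9.735 = 10.53 V.
(Unloaded it would be 11.5 V; the load pulls it down.)

V_out ≈ 10.5 V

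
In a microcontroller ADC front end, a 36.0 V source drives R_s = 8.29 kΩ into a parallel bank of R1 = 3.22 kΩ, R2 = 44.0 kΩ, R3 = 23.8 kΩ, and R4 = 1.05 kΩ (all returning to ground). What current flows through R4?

I ≈ 2.86 mA

Parallel bank: R_p = 1/(1/3.22 + 1/44.0 + 1/23.8 + 1/1.05) = 0.7532 kΩ.
V_A by voltage divider: V_A = 36.0 × 0.7532/(8.29 + 0.7532) = 2.998 V.
Branch current I = V_A/R4 = 2.998/1.05 = 2.856 mA.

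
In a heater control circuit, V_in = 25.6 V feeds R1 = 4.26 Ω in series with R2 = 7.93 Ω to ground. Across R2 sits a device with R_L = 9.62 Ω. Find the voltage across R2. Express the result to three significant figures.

V_out ≈ 12.9 V

The load sits in parallel with R2, giving an effective lower resistance R2' = R2·R_L/(R2+R_L) = 4.347 Ω.
Now apply the divider: V_out = 25.6 × 0.5050 = 12.93 V.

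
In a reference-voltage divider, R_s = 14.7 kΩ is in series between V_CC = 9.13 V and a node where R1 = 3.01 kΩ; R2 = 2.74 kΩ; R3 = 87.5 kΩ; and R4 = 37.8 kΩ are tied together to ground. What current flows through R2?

Equivalent of the parallel group: R_p = 1.360 kΩ.
V_A = 9.13 × 1.360/16.06 = 0.7734 V.
Branch current I = V_A/R2 = 0.7734/2.74 = 0.2822 mA.

I ≈ 0.282 mA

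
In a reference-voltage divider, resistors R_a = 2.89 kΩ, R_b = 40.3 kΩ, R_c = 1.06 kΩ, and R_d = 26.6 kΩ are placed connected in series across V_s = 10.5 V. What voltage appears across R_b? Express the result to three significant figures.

ΣR = 2.89 + 40.3 + 1.06 + 26.6 = 70.85 kΩ.
By the voltage-divider rule, V = 10.5 × 40.30/70.85 = 5.972 V.

V ≈ 5.97 V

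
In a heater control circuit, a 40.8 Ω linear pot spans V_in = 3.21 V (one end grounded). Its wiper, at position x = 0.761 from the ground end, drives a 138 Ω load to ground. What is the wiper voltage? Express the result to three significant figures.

V_out ≈ 2.32 V

Split the track: R_lower = x·R_p = 31.05 Ω, R_upper = (1−x)·R_p = 9.751 Ω.
Lower segment in parallel with the load: 31.05 ‖ 138 = 25.35 Ω.
Loaded-divider output: V_out = 3.21 × 0.7222 = 2.318 V.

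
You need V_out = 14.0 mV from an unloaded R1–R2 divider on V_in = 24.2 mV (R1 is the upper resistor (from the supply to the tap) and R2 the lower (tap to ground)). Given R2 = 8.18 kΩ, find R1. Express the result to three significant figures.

Required fraction k = V_out/V_in = 0.5785.
Rearranging, R1 = R2·(1−k)/k = 8.18 × 0.7286 = 5.960 kΩ.

R1 ≈ 5.96 kΩ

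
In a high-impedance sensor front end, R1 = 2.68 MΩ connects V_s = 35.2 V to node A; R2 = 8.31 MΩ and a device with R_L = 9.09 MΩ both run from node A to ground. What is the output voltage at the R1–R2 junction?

First combine the lower leg with the load: R2 ‖ R_L = 4.341 MΩ.
Now apply the divider: V_out = 35.2 × 0.6183 = 21.76 V.
(Unloaded it would be 26.6 V; the load pulls it down.)

V_out ≈ 21.8 V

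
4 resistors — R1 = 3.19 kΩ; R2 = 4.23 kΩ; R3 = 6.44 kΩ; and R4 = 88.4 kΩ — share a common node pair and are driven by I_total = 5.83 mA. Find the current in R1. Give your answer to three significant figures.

I ≈ 2.55 mA

Conductances: ΣG = 1/3.19 + 1/4.23 + 1/6.44 + 1/88.4 = 0.7165 (1/kΩ).
R1 takes the fraction G_k/ΣG = 0.3135/0.7165 = 0.4375, so I = 5.83 × 0.4375 = 2.551 mA.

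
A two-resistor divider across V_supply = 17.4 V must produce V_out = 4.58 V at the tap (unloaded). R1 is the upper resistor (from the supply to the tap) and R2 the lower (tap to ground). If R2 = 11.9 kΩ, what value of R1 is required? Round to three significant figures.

V_out/V_supply = R2/(R1+R2) = 0.2632.
So R1 = R2 · (V_supply/V_out − 1) = 11.9 × (17.4/4.58 − 1) = 11.9 × 2.799 = 33.31 kΩ.

R1 ≈ 33.3 kΩ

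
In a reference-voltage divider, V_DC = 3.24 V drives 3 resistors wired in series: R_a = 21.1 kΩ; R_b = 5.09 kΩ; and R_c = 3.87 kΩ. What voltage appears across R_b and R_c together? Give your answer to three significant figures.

Series total: ΣR = 21.1 + 5.09 + 3.87 = 30.06 kΩ.
R_{R_b..R_c} = 5.09 + 3.87 = 8.960 kΩ.
V = V_DC · R/ΣR = 3.24 × 0.2981 = 0.9657 V.

V ≈ 0.966 V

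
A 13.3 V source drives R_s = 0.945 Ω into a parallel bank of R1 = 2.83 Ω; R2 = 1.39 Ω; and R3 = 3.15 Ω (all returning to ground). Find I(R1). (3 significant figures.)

Parallel bank: R_p = 1/(1/2.83 + 1/1.39 + 1/3.15) = 0.7193 Ω.
V_A = 13.3 × 0.7193/1.664 = 5.748 V.
Branch current I = V_A/R1 = 5.748/2.83 = 2.031 A.

I ≈ 2.03 A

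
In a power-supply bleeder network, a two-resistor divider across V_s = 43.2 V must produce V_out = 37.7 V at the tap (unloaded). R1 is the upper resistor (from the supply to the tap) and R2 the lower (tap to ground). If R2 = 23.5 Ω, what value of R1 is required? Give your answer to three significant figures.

R1 ≈ 3.43 Ω

Required fraction k = V_out/V_s = 0.8727.
So R1 = R2 · (V_s/V_out − 1) = 23.5 × (43.2/37.7 − 1) = 23.5 × 0.1459 = 3.428 Ω.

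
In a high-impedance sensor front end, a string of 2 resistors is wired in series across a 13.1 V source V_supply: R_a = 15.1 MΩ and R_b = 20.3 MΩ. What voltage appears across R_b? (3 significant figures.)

Total series resistance ΣR = 15.1 + 20.3 = 35.40 MΩ.
V = V_supply · R/ΣR = 13.1 × 0.5734 = 7.512 V.

V ≈ 7.51 V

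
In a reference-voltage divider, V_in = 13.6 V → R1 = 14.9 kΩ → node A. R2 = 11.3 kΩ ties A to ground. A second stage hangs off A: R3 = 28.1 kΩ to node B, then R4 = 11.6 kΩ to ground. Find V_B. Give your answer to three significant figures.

Node A sees R2 in parallel with the series input of stage 2, R3 + R4 = 39.70 kΩ.
Effective lower resistance at A: R2 ‖ 39.70 = 8.796 kΩ.
First divider: V_A = V_in · 8.796/(14.9 + 8.796) = 5.048 V.
Then the unloaded second divider: V_B = V_A × R4/(R3+R4) = 5.048 × 0.2922 = 1.475 V.

V_B ≈ 1.48 V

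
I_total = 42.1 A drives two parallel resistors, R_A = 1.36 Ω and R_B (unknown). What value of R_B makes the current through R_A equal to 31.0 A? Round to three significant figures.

R_B ≈ 3.80 Ω

In a two-way split, I_A/I_total = R_B/(R_A + R_B).
With f = 0.7363, R_B = R_A · f/(1−f) = 1.36 × 2.793 = 3.798 Ω.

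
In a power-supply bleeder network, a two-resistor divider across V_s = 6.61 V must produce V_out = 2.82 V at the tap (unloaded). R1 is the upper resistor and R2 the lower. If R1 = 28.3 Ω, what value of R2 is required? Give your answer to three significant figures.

V_out/V_s = R2/(R1+R2) = 0.4266.
So R2 = R1 · V_out/(V_s − V_out) = 28.3 × 2.82/(6.61 − 2.82) = 28.3 × 0.7441 = 21.06 Ω.

R2 ≈ 21.1 Ω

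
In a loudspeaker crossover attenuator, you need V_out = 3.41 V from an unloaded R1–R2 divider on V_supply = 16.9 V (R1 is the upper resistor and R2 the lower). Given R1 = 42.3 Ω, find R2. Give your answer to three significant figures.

R2 ≈ 10.7 Ω

The divider ratio is R2/(R1+R2) = 3.41/16.9 = 0.2018.
Rearranging, R2 = R1·k/(1−k) = 42.3 × 0.2528 = 10.69 Ω.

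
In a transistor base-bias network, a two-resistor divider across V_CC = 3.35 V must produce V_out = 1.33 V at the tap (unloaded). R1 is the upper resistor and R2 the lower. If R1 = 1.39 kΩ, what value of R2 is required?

Required fraction k = V_out/V_CC = 0.3970.
Rearranging, R2 = R1·k/(1−k) = 1.39 × 0.6584 = 0.9152 kΩ.

R2 ≈ 0.915 kΩ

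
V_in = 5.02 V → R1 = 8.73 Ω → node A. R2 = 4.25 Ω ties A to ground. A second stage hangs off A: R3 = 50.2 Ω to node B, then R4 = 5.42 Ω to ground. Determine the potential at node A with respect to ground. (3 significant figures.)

V_A ≈ 1.56 V

Looking into the second stage from A: R3 + R4 = 55.62 Ω appears in parallel with R2.
R2 ‖ (R3+R4) = 3.948 Ω.
So V_A = 5.02 × 0.3114 = 1.563 V.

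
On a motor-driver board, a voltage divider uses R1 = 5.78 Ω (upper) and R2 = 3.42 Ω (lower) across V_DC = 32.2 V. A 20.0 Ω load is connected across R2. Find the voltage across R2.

V_out ≈ 10.8 V

The load sits in parallel with R2, giving an effective lower resistance R2' = R2·R_L/(R2+R_L) = 2.921 Ω.
Then V_out = V_DC · R2'/(R1 + R2') = 32.2 × 2.921/8.701 = 10.81 V.
(Unloaded it would be 12.0 V; the load pulls it down.)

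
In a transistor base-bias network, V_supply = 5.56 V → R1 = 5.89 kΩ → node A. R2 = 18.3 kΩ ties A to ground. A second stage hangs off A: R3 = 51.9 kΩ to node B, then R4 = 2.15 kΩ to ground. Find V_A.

Node A sees R2 in parallel with the series input of stage 2, R3 + R4 = 54.05 kΩ.
Effective lower resistance at A: R2 ‖ 54.05 = 13.67 kΩ.
V_A = 5.56 × 13.67/(5.89 + 13.67) = 3.886 V.

V_A ≈ 3.89 V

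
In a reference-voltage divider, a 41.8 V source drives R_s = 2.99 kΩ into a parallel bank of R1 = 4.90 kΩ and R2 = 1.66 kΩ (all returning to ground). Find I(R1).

I ≈ 2.50 mA

Parallel bank: R_p = 1/(1/4.90 + 1/1.66) = 1.240 kΩ.
V_A = 41.8 × 1.240/4.230 = 12.25 V.
I(R1) = V_A / R1 = 12.25/4.90 = 2.501 mA.
(Check via current divider: I_total = 9.882 mA; share G_k/ΣG = 0.2530 → same result.)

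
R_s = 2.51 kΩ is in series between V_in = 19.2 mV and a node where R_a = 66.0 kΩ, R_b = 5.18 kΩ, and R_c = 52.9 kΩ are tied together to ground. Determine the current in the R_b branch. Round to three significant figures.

Parallel bank: R_p = 1/(1/66.0 + 1/5.18 + 1/52.9) = 4.403 kΩ.
V_A = 19.2 × 4.403/6.913 = 12.23 mV.
Branch current I = V_A/R_b = 12.23/5.18 = 2.361 µA.
(Check via current divider: I_total = 2.777 µA; share G_k/ΣG = 0.8500 → same result.)

I ≈ 2.36 µA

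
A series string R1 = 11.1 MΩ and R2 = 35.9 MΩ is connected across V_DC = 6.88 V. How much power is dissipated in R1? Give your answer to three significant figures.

The common current is I = 6.88/47.00 = 0.1464 µA.
V(R1) = I·R = 1.625 V; P = V·I = 1.625 × 0.1464 = 0.2379 µW.

P ≈ 0.238 µW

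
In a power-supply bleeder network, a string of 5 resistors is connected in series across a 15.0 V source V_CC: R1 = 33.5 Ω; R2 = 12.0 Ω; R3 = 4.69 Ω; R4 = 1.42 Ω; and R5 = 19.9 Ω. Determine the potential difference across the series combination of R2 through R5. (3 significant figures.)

V ≈ 7.97 V

ΣR = 33.5 + 12.0 + 4.69 + 1.42 + 19.9 = 71.51 Ω.
R_{R2..R5} = 12.0 + 4.69 + 1.42 + 19.9 = 38.01 Ω.
Voltage divider: V = V_CC · (38.01 / 71.51) = 15.0 × 0.5315 = 7.973 V.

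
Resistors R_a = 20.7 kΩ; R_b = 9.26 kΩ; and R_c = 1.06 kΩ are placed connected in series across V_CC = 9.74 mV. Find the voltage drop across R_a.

Series total: ΣR = 20.7 + 9.26 + 1.06 = 31.02 kΩ.
V = V_CC · R/ΣR = 9.74 × 0.6673 = 6.500 mV.

V ≈ 6.50 mV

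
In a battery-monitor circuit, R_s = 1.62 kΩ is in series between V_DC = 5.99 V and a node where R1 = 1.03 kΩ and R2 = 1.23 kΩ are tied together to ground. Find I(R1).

I ≈ 1.50 mA

Equivalent of the parallel group: R_p = 0.5606 kΩ.
Node voltage V_A = V_DC · R_p/(R_s + R_p) = 5.99 × 0.2571 = 1.540 V.
Branch current I = V_A/R1 = 1.540/1.03 = 1.495 mA.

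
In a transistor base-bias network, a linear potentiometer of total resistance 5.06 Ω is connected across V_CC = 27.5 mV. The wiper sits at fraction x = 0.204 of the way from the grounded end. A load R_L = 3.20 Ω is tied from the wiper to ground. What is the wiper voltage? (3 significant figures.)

Lower segment x·R_p = 1.032 Ω; upper segment (1−x)·R_p = 4.028 Ω.
R_L loads the lower segment: effective lower R = 0.7805 Ω.
Then V_out = V_CC · 0.7805/(4.028 + 0.7805) = 4.464 mV.
(Unloaded: V_out = x·V_CC = 5.61 mV.)

V_out ≈ 4.46 mV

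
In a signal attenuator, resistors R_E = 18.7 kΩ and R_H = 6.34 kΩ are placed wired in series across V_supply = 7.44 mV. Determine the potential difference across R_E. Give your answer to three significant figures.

V ≈ 5.56 mV

Series total: ΣR = 18.7 + 6.34 = 25.04 kΩ.
V = V_supply · R/ΣR = 7.44 × 0.7468 = 5.556 mV.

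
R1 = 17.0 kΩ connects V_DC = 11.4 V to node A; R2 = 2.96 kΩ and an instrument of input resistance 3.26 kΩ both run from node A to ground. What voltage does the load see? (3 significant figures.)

V_out ≈ 0.953 V

R2 ‖ R_L = (2.96 × 3.26)/(2.96 + 3.26) = 1.551 kΩ.
Voltage divider with the loaded lower leg: V_out = 11.4 × 1.551/(17.0 + 1.551) = 11.4 × 0.08363 = 0.9533 V.
(Unloaded it would be 1.69 V; the load pulls it down.)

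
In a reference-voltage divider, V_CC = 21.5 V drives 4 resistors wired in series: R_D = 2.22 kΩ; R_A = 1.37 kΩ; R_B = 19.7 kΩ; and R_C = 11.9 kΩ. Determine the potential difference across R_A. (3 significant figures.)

V ≈ 0.837 V

Total series resistance ΣR = 2.22 + 1.37 + 19.7 + 11.9 = 35.19 kΩ.
V = V_CC · R/ΣR = 21.5 × 0.03893 = 0.8370 V.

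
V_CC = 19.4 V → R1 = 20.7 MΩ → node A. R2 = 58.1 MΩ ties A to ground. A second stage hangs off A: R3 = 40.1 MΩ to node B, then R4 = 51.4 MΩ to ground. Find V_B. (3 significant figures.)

Node A sees R2 in parallel with the series input of stage 2, R3 + R4 = 91.50 MΩ.
R2 ‖ (R3+R4) = 35.54 MΩ.
First divider: V_A = V_CC · 35.54/(20.7 + 35.54) = 12.26 V.
Then the unloaded second divider: V_B = V_A × R4/(R3+R4) = 12.26 × 0.5617 = 6.886 V.

V_B ≈ 6.89 V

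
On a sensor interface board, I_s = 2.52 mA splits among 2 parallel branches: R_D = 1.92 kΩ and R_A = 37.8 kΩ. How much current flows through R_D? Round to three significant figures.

I ≈ 2.40 mA

Two-branch current divider: I_k = I_s · R_other/(R_1 + R_2).
So I = 2.52 × 37.8/39.72 = 2.398 mA.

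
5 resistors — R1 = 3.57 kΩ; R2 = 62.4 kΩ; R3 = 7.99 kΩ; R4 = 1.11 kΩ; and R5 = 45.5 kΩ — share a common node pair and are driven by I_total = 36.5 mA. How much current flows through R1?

I ≈ 7.61 mA

ΣG = 1/3.57 + 1/62.4 + 1/7.99 + 1/1.11 + 1/45.5 = 1.344.
R1 takes the fraction G_k/ΣG = 0.2801/1.344 = 0.2084, so I = 36.5 × 0.2084 = 7.606 mA.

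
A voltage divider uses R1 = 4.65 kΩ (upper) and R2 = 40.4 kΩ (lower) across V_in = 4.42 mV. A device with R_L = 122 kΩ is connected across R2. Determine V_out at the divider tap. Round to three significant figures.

V_out ≈ 3.83 mV

R2 ‖ R_L = (40.4 × 122)/(40.4 + 122) = 30.35 kΩ.
Now apply the divider: V_out = 4.42 × 0.8671 = 3.833 mV.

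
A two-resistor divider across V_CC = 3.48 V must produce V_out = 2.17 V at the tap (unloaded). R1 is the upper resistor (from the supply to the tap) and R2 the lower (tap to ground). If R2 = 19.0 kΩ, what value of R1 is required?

R1 ≈ 11.5 kΩ

The divider ratio is R2/(R1+R2) = 2.17/3.48 = 0.6236.
So R1 = R2 · (V_CC/V_out − 1) = 19.0 × (3.48/2.17 − 1) = 19.0 × 0.6037 = 11.47 kΩ.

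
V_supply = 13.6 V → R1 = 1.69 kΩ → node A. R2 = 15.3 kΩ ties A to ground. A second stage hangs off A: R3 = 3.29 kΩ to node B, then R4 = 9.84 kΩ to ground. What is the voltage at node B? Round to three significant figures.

Node A sees R2 in parallel with the series input of stage 2, R3 + R4 = 13.13 kΩ.
Effective lower resistance at A: R2 ‖ 13.13 = 7.066 kΩ.
V_A = 13.6 × 7.066/(1.69 + 7.066) = 10.98 V.
Stage 2 is unloaded, so V_B = V_A · R4/(R3+R4) = 10.98 × 9.84/13.13 = 8.225 V.

V_B ≈ 8.23 V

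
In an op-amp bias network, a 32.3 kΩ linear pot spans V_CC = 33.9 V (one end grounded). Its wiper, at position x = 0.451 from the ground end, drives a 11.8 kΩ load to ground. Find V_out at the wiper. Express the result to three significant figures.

The pot divides into 17.73 kΩ above the wiper and 14.57 kΩ below.
Lower segment in parallel with the load: 14.57 ‖ 11.8 = 6.519 kΩ.
Loaded-divider output: V_out = 33.9 × 0.2688 = 9.113 V.

V_out ≈ 9.11 V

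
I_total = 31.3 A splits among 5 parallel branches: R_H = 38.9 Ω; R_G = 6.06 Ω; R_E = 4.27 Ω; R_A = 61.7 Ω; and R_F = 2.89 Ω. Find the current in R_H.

Total conductance ΣG = 1/38.9 + 1/6.06 + 1/4.27 + 1/61.7 + 1/2.89 = 0.7871 (units of 1/Ω).
By the current-divider rule, I = I_total · G_k/ΣG = 31.3 × 0.03266 = 1.022 A.

I ≈ 1.02 A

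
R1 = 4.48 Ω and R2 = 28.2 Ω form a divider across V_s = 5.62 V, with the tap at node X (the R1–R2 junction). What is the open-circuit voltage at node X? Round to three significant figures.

V_th ≈ 4.85 V

With X open, the divider is unloaded: V_th = 5.62 × 28.2/32.68 = 4.850 V.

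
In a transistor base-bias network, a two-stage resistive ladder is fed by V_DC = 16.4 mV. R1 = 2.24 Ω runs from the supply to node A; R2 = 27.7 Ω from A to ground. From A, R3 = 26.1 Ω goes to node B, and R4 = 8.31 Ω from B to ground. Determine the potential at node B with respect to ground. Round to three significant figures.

V_B ≈ 3.46 mV

The second stage (R3 + R4 = 34.41 Ω) loads node A in parallel with R2.
R2 ‖ (R3+R4) = 15.35 Ω.
So V_A = 16.4 × 0.8726 = 14.31 mV.
V_B = V_A × 0.2415 = 3.456 mV.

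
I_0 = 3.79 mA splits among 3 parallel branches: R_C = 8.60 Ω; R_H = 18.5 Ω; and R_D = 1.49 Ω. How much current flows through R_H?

I ≈ 0.243 mA

Total conductance ΣG = 1/8.60 + 1/18.5 + 1/1.49 = 0.8415 (units of 1/Ω).
R_H takes the fraction G_k/ΣG = 0.05405/0.8415 = 0.06424, so I = 3.79 × 0.06424 = 0.2435 mA.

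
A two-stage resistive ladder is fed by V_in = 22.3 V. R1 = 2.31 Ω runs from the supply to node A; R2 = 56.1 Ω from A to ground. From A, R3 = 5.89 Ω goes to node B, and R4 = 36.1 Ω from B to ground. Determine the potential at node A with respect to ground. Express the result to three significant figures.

Node A sees R2 in parallel with the series input of stage 2, R3 + R4 = 41.99 Ω.
R2 ‖ (R3+R4) = 24.02 Ω.
V_A = 22.3 × 24.02/(2.31 + 24.02) = 20.34 V.

V_A ≈ 20.3 V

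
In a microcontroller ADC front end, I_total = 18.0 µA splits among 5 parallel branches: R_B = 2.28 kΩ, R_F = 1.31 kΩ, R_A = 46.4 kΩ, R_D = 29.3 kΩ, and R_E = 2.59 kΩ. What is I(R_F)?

I ≈ 8.36 µA

Total conductance ΣG = 1/2.28 + 1/1.31 + 1/46.4 + 1/29.3 + 1/2.59 = 1.644 (units of 1/kΩ).
Current divider: I(R_F) = I_total · G_k/ΣG = 18.0 × (0.7634/1.644) = 18.0 × 0.4644 = 8.359 µA.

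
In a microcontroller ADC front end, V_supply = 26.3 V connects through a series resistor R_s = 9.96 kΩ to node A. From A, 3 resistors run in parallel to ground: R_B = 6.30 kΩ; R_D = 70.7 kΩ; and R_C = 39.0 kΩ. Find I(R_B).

I ≈ 1.40 mA

Equivalent of the parallel group: R_p = 5.037 kΩ.
V_A = 26.3 × 5.037/15.00 = 8.834 V.
I(R_B) = V_A / R_B = 8.834/6.30 = 1.402 mA.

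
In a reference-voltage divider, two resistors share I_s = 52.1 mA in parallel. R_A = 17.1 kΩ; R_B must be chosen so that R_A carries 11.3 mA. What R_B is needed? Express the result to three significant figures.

The fraction through R_A equals R_B/(R_A+R_B).
With f = 0.2169, R_B = R_A · f/(1−f) = 17.1 × 0.2770 = 4.736 kΩ.

R_B ≈ 4.74 kΩ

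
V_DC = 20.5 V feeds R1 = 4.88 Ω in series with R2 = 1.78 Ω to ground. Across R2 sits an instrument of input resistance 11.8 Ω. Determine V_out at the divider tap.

V_out ≈ 4.93 V

R2 ‖ R_L = (1.78 × 11.8)/(1.78 + 11.8) = 1.547 Ω.
Now apply the divider: V_out = 20.5 × 0.2407 = 4.934 V.
(Unloaded it would be 5.48 V; the load pulls it down.)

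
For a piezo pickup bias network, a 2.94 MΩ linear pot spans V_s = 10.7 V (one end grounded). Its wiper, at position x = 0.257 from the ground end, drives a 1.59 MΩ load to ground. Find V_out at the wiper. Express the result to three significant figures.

The pot divides into 2.184 MΩ above the wiper and 0.7556 MΩ below.
R_L loads the lower segment: effective lower R = 0.5122 MΩ.
Then V_out = V_s · 0.5122/(2.184 + 0.5122) = 2.032 V.

V_out ≈ 2.03 V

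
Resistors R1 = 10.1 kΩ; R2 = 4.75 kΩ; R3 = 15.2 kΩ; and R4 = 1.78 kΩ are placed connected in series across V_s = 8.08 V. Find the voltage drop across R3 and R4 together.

V ≈ 4.31 V

ΣR = 10.1 + 4.75 + 15.2 + 1.78 = 31.83 kΩ.
R_{R3..R4} = 15.2 + 1.78 = 16.98 kΩ.
V = V_s · R/ΣR = 8.08 × 0.5335 = 4.310 V.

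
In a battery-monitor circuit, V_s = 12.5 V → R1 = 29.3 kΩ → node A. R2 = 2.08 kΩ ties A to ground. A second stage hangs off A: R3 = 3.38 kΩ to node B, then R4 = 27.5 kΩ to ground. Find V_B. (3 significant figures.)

V_B ≈ 0.694 V

Looking into the second stage from A: R3 + R4 = 30.88 kΩ appears in parallel with R2.
Effective lower resistance at A: R2 ‖ 30.88 = 1.949 kΩ.
First divider: V_A = V_s · 1.949/(29.3 + 1.949) = 0.7795 V.
Then the unloaded second divider: V_B = V_A × R4/(R3+R4) = 0.7795 × 0.8905 = 0.6942 V.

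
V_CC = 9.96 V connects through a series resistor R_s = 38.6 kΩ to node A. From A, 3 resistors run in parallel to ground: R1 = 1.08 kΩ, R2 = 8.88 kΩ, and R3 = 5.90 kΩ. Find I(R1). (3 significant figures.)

Equivalent of the parallel group: R_p = 0.8278 kΩ.
V_A by voltage divider: V_A = 9.96 × 0.8278/(38.6 + 0.8278) = 0.2091 V.
I(R1) = V_A / R1 = 0.2091/1.08 = 0.1936 mA.
(Equivalently: I_total = 0.2526 mA, then current-divider fraction G_k/ΣG = 0.7665.)

I ≈ 0.194 mA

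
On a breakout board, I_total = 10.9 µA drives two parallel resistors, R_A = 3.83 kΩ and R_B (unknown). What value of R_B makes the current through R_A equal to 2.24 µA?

R_B ≈ 0.991 kΩ

The fraction through R_A equals R_B/(R_A+R_B).
With f = 0.2055, R_B = R_A · f/(1−f) = 3.83 × 0.2587 = 0.9907 kΩ.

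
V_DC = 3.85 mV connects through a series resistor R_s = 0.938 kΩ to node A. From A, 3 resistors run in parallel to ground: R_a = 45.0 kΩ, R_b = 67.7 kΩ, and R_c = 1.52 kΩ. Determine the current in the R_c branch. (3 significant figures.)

I ≈ 1.53 µA

Equivalent of the parallel group: R_p = 1.439 kΩ.
Node voltage V_A = V_DC · R_p/(R_s + R_p) = 3.85 × 0.6054 = 2.331 mV.
I(R_c) = V_A / R_c = 2.331/1.52 = 1.533 µA.
(Check via current divider: I_total = 1.620 µA; share G_k/ΣG = 0.9468 → same result.)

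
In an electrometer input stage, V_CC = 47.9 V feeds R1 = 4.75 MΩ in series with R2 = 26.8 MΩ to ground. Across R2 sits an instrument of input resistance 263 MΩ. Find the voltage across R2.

First combine the lower leg with the load: R2 ‖ R_L = 24.32 MΩ.
Now apply the divider: V_out = 47.9 × 0.8366 = 40.07 V.

V_out ≈ 40.1 V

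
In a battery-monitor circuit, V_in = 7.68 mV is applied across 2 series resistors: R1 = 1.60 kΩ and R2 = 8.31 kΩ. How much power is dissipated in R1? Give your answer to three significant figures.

ΣR = 9.910 kΩ → I = 7.68/9.910 = 0.7750 µA.
P(R1) = I²·R1 = (0.7750)² × 1.60 = 0.9609 nW.

P ≈ 0.961 nW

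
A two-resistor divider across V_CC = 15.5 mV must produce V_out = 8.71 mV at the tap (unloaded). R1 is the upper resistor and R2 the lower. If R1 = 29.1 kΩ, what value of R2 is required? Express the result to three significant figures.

R2 ≈ 37.3 kΩ

Required fraction k = V_out/V_CC = 0.5619.
So R2 = R1 · V_out/(V_CC − V_out) = 29.1 × 8.71/(15.5 − 8.71) = 29.1 × 1.283 = 37.33 kΩ.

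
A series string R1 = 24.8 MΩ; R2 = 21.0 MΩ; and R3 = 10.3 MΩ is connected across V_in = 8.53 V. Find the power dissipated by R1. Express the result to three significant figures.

P ≈ 0.573 µW

The common current is I = 8.53/56.10 = 0.1520 µA.
V(R1) = I·R = 3.771 V; P = V·I = 3.771 × 0.1520 = 0.5734 µW.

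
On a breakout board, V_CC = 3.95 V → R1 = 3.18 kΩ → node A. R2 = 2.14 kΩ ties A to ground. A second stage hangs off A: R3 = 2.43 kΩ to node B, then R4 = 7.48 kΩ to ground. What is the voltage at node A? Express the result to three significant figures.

Node A sees R2 in parallel with the series input of stage 2, R3 + R4 = 9.910 kΩ.
R2 ‖ (R3+R4) = 1.760 kΩ.
V_A = 3.95 × 1.760/(3.18 + 1.760) = 1.407 V.

V_A ≈ 1.41 V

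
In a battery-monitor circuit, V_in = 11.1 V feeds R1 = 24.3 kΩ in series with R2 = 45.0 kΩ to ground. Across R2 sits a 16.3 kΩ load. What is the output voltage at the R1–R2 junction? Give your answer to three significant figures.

V_out ≈ 3.66 V

R2 ‖ R_L = (45.0 × 16.3)/(45.0 + 16.3) = 11.97 kΩ.
Voltage divider with the loaded lower leg: V_out = 11.1 × 11.97/(24.3 + 11.97) = 11.1 × 0.3299 = 3.662 V.
(Unloaded it would be 7.21 V; the load pulls it down.)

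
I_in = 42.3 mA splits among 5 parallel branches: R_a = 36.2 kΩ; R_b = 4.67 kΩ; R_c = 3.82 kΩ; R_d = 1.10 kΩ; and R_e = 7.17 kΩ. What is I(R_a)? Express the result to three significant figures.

I ≈ 0.753 mA

Total conductance ΣG = 1/36.2 + 1/4.67 + 1/3.82 + 1/1.10 + 1/7.17 = 1.552 (units of 1/kΩ).
By the current-divider rule, I = I_in · G_k/ΣG = 42.3 × 0.01780 = 0.7529 mA.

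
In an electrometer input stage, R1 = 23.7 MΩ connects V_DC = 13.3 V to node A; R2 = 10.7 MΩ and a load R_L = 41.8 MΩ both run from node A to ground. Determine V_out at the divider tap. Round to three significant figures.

The load sits in parallel with R2, giving an effective lower resistance R2' = R2·R_L/(R2+R_L) = 8.519 MΩ.
Now apply the divider: V_out = 13.3 × 0.2644 = 3.517 V.
(Unloaded it would be 4.14 V; the load pulls it down.)

V_out ≈ 3.52 V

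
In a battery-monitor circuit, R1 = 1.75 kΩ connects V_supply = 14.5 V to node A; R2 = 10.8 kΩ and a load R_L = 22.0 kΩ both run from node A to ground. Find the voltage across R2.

First combine the lower leg with the load: R2 ‖ R_L = 7.244 kΩ.
Now apply the divider: V_out = 14.5 × 0.8054 = 11.68 V.

V_out ≈ 11.7 V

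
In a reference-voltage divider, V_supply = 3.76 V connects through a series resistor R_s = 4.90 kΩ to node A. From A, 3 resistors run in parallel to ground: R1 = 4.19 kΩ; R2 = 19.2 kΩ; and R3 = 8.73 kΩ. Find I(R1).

Equivalent of the parallel group: R_p = 2.467 kΩ.
Node voltage V_A = V_supply · R_p/(R_s + R_p) = 3.76 × 0.3349 = 1.259 V.
I(R1) = V_A / R1 = 1.259/4.19 = 0.3005 mA.
(Equivalently: I_total = 0.5104 mA, then current-divider fraction G_k/ΣG = 0.5889.)

I ≈ 0.301 mA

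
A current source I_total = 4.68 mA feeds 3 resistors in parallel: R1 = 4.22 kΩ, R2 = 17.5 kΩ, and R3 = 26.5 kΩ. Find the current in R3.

I ≈ 0.532 mA

ΣG = 1/4.22 + 1/17.5 + 1/26.5 = 0.3318.
R3 takes the fraction G_k/ΣG = 0.03774/0.3318 = 0.1137, so I = 4.68 × 0.1137 = 0.5322 mA.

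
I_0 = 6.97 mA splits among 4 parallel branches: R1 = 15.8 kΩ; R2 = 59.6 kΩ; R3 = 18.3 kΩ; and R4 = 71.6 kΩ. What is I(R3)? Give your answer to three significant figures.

Total conductance ΣG = 1/15.8 + 1/59.6 + 1/18.3 + 1/71.6 = 0.1487 (units of 1/kΩ).
R3 takes the fraction G_k/ΣG = 0.05464/0.1487 = 0.3675, so I = 6.97 × 0.3675 = 2.562 mA.

I ≈ 2.56 mA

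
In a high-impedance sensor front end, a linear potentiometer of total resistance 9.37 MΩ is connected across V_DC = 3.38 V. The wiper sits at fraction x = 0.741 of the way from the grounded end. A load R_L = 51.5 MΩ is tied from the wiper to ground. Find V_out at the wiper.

The pot divides into 2.427 MΩ above the wiper and 6.943 MΩ below.
R_L loads the lower segment: effective lower R = 6.118 MΩ.
Then V_out = V_DC · 6.118/(2.427 + 6.118) = 2.420 V.

V_out ≈ 2.42 V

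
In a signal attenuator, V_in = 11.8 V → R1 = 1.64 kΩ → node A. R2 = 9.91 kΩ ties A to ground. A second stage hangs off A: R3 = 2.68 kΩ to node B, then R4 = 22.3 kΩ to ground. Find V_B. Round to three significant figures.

V_B ≈ 8.56 V

Looking into the second stage from A: R3 + R4 = 24.98 kΩ appears in parallel with R2.
Effective lower resistance at A: R2 ‖ 24.98 = 7.095 kΩ.
V_A = 11.8 × 7.095/(1.64 + 7.095) = 9.585 V.
Then the unloaded second divider: V_B = V_A × R4/(R3+R4) = 9.585 × 0.8927 = 8.556 V.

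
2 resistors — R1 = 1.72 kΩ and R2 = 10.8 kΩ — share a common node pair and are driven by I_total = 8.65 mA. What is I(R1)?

For two parallel branches, I_k = I_total · (other R)/(sum of R).
So I = 8.65 × 10.8/12.52 = 7.462 mA.

I ≈ 7.46 mA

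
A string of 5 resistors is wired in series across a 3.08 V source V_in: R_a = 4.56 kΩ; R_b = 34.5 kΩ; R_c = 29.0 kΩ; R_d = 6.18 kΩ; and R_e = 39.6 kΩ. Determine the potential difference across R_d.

ΣR = 4.56 + 34.5 + 29.0 + 6.18 + 39.6 = 113.8 kΩ.
V = V_in · R/ΣR = 3.08 × 0.05429 = 0.1672 V.

V ≈ 0.167 V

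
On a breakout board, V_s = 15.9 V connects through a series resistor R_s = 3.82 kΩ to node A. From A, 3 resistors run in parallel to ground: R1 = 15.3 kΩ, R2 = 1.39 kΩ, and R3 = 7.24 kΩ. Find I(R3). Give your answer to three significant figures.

Parallel bank: R_p = 1/(1/15.3 + 1/1.39 + 1/7.24) = 1.084 kΩ.
V_A by voltage divider: V_A = 15.9 × 1.084/(3.82 + 1.084) = 3.513 V.
I(R3) = V_A / R3 = 3.513/7.24 = 0.4853 mA.
(Equivalently: I_total = 3.243 mA, then current-divider fraction G_k/ΣG = 0.1497.)

I ≈ 0.485 mA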